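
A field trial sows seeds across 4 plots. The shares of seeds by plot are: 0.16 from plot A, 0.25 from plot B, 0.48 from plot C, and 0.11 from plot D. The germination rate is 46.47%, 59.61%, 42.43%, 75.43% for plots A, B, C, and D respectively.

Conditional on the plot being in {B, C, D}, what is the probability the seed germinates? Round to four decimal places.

P(G|S) ≈ 0.5186

Let S = {B, C, D}.
P(S) = 0.25 + 0.48 + 0.11 = 0.84.
P(G ∩ S) = 0.5961·0.25 + 0.4243·0.48 + 0.7543·0.11 = 0.149025 + 0.203664 + 0.082973 = 0.435662.
P(G | S) = 0.435662 / 0.84 = 0.518645…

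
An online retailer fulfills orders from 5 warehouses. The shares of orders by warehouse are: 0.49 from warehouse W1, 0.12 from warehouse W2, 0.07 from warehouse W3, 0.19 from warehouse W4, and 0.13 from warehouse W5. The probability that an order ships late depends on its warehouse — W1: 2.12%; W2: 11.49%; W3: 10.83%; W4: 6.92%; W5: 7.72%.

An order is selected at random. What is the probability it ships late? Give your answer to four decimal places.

P(L) ≈ 0.0549

By the law of total probability,
P(L) = P(L|W1)·P(W1) + P(L|W2)·P(W2) + P(L|W3)·P(W3) + P(L|W4)·P(W4) + P(L|W5)·P(W5)
      = 0.0212·0.49 + 0.1149·0.12 + 0.1083·0.07 + 0.0692·0.19 + 0.0772·0.13
      = 0.010388 + 0.013788 + 0.007581 + 0.013148 + 0.010036 = 0.054941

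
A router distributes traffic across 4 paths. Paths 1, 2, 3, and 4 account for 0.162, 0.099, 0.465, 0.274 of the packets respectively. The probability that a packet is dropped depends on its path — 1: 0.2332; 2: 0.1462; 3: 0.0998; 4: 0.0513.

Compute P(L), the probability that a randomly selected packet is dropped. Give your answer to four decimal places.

P(L) ≈ 0.1127

P(L) = P(L|1)·P(1) + P(L|2)·P(2) + P(L|3)·P(3) + P(L|4)·P(4)
      = 0.2332·0.162 + 0.1462·0.099 + 0.0998·0.465 + 0.0513·0.274
      = 0.0377784 + 0.0144738 + 0.046407 + 0.0140562 = 0.1127154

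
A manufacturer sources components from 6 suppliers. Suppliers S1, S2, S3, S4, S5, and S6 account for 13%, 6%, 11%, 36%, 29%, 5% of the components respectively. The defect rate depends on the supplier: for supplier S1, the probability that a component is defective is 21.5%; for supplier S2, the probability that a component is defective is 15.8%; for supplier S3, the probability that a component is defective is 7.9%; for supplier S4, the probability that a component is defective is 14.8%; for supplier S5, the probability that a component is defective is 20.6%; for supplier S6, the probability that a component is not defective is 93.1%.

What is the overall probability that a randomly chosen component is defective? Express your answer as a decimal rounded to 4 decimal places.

0.1626

P(D|S6) = 1 − 0.931 = 0.069.
Using total probability over the partition,
P(D) = P(D|S1)·P(S1) + P(D|S2)·P(S2) + P(D|S3)·P(S3) + P(D|S4)·P(S4) + P(D|S5)·P(S5) + P(D|S6)·P(S6)
      = 0.215·0.13 + 0.158·0.06 + 0.079·0.11 + 0.148·0.36 + 0.206·0.29 + 0.069·0.05
      = 0.02795 + 0.00948 + 0.00869 + 0.05328 + 0.05974 + 0.00345 = 0.16259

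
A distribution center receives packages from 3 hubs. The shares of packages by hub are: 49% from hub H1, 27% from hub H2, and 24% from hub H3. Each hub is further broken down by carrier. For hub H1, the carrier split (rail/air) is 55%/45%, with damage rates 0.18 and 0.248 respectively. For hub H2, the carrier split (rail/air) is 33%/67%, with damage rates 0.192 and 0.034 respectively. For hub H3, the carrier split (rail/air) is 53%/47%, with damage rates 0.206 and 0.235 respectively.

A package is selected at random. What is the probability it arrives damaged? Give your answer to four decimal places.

P(D|H1) = 0.55·0.18 + 0.45·0.248 = 0.099 + 0.1116 = 0.2106
P(D|H2) = 0.33·0.192 + 0.67·0.034 = 0.06336 + 0.02278 = 0.08614
P(D|H3) = 0.53·0.206 + 0.47·0.235 = 0.10918 + 0.11045 = 0.21963
Then overall,
P(D) = 0.49·0.2106 + 0.27·0.08614 + 0.24·0.21963
      = 0.103194 + 0.0232578 + 0.0527112 = 0.179163

P(D) ≈ 0.1792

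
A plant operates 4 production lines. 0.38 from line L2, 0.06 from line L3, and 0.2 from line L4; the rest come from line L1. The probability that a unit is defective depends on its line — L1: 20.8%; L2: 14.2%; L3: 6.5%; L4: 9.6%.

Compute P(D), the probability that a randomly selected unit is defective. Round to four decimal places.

0.1519

P(L1) = 1 − (0.38 + 0.06 + 0.2) = 0.36.
Summing over the partition,
P(D) = P(D|L1)·P(L1) + P(D|L2)·P(L2) + P(D|L3)·P(L3) + P(D|L4)·P(L4)
      = 0.208·0.36 + 0.142·0.38 + 0.065·0.06 + 0.096·0.2
      = 0.07488 + 0.05396 + 0.0039 + 0.0192 = 0.15194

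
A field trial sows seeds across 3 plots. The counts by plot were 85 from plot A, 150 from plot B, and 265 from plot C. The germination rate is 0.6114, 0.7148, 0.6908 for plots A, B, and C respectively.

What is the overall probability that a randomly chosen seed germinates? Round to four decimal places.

0.6845

Total: 85 + 150 + 265 = 500.
P(A) = 85/500 = 0.17. P(B) = 150/500 = 0.3. P(C) = 265/500 = 0.53.
P(G) = P(G|A)·P(A) + P(G|B)·P(B) + P(G|C)·P(C)
      = 0.6114·0.17 + 0.7148·0.3 + 0.6908·0.53
      = 0.103938 + 0.21444 + 0.366124 = 0.684502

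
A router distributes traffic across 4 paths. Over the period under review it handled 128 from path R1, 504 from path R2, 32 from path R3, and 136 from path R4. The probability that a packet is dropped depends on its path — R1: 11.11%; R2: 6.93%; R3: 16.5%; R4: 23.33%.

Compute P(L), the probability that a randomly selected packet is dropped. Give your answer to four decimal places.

0.1077

Total: 128 + 504 + 32 + 136 = 800.
P(R1) = 128/800 = 0.16. P(R2) = 504/800 = 0.63. P(R3) = 32/800 = 0.04. P(R4) = 136/800 = 0.17.
P(L) = P(L|R1)·P(R1) + P(L|R2)·P(R2) + P(L|R3)·P(R3) + P(L|R4)·P(R4)
      = 0.1111·0.16 + 0.0693·0.63 + 0.165·0.04 + 0.2333·0.17
      = 0.017776 + 0.043659 + 0.0066 + 0.039661 = 0.107696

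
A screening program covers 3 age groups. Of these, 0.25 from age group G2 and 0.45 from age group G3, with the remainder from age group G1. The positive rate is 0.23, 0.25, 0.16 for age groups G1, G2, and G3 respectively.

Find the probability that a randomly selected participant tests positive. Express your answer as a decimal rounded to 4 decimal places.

0.2035

P(G1) = 1 − (0.25 + 0.45) = 0.3.
Summing over the partition,
P(T) = P(T|G1)·P(G1) + P(T|G2)·P(G2) + P(T|G3)·P(G3)
      = 0.23·0.3 + 0.25·0.25 + 0.16·0.45
      = 0.069 + 0.0625 + 0.072 = 0.2035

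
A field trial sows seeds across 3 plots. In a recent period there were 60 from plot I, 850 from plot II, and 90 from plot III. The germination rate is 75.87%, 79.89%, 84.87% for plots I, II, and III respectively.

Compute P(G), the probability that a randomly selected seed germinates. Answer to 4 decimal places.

Total: 60 + 850 + 90 = 1000.
P(I) = 60/1000 = 0.06. P(II) = 850/1000 = 0.85. P(III) = 90/1000 = 0.09.
P(G) = P(G|I)·P(I) + P(G|II)·P(II) + P(G|III)·P(III)
      = 0.7587·0.06 + 0.7989·0.85 + 0.8487·0.09
      = 0.045522 + 0.679065 + 0.076383 = 0.80097

P(G) ≈ 0.8010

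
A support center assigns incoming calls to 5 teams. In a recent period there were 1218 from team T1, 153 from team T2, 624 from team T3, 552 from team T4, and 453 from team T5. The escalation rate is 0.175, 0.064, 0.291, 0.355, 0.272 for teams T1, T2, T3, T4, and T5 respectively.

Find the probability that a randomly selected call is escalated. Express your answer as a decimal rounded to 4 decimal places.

Total: 1218 + 153 + 624 + 552 + 453 = 3000.
P(T1) = 1218/3000 = 0.406. P(T2) = 153/3000 = 0.051. P(T3) = 624/3000 = 0.208. P(T4) = 552/3000 = 0.184. P(T5) = 453/3000 = 0.151.
P(E) = P(E|T1)·P(T1) + P(E|T2)·P(T2) + P(E|T3)·P(T3) + P(E|T4)·P(T4) + P(E|T5)·P(T5)
      = 0.175·0.406 + 0.064·0.051 + 0.291·0.208 + 0.355·0.184 + 0.272·0.151
      = 0.07105 + 0.003264 + 0.060528 + 0.06532 + 0.041072 = 0.241234

0.2412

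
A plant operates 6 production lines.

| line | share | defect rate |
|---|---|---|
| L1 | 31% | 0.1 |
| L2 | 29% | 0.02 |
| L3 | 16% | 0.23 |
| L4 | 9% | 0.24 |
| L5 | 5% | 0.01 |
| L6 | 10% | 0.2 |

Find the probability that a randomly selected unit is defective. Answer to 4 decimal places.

P(D) = P(D|L1)·P(L1) + P(D|L2)·P(L2) + P(D|L3)·P(L3) + P(D|L4)·P(L4) + P(D|L5)·P(L5) + P(D|L6)·P(L6)
      = 0.1·0.31 + 0.02·0.29 + 0.23·0.16 + 0.24·0.09 + 0.01·0.05 + 0.2·0.1
      = 0.031 + 0.0058 + 0.0368 + 0.0216 + 0.0005 + 0.02 = 0.1157

0.1157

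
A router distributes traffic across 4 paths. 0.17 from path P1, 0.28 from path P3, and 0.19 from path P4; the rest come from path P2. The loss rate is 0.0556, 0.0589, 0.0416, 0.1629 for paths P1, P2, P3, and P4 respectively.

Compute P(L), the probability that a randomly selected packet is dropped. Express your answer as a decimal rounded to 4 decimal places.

P(L) ≈ 0.0733

P(P2) = 1 − (0.17 + 0.28 + 0.19) = 0.36.
P(L) = P(L|P1)·P(P1) + P(L|P2)·P(P2) + P(L|P3)·P(P3) + P(L|P4)·P(P4)
      = 0.0556·0.17 + 0.0589·0.36 + 0.0416·0.28 + 0.1629·0.19
      = 0.009452 + 0.021204 + 0.011648 + 0.030951 = 0.073255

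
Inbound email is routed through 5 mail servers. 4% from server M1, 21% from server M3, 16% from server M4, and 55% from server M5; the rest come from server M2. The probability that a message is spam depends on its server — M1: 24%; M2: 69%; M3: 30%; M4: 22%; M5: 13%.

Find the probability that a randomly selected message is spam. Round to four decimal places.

0.2069

P(M2) = 1 − (0.04 + 0.21 + 0.16 + 0.55) = 0.04.
P(S) = P(S|M1)·P(M1) + P(S|M2)·P(M2) + P(S|M3)·P(M3) + P(S|M4)·P(M4) + P(S|M5)·P(M5)
      = 0.24·0.04 + 0.69·0.04 + 0.3·0.21 + 0.22·0.16 + 0.13·0.55
      = 0.0096 + 0.0276 + 0.063 + 0.0352 + 0.0715 = 0.2069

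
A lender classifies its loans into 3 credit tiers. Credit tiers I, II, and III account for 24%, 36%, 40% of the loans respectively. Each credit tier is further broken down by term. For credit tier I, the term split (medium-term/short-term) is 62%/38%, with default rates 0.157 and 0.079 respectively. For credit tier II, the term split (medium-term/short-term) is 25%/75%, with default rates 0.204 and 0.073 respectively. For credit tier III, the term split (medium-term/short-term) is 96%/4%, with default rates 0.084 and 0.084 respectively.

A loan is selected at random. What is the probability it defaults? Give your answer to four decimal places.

P(D|I) = 0.62·0.157 + 0.38·0.079 = 0.09734 + 0.03002 = 0.12736
P(D|II) = 0.25·0.204 + 0.75·0.073 = 0.051 + 0.05475 = 0.10575
P(D|III) = 0.96·0.084 + 0.04·0.084 = 0.08064 + 0.00336 = 0.084
By total probability over the outer partition,
P(D) = 0.24·0.12736 + 0.36·0.10575 + 0.4·0.084
      = 0.0305664 + 0.03807 + 0.0336 = 0.1022364

P(D) ≈ 0.1022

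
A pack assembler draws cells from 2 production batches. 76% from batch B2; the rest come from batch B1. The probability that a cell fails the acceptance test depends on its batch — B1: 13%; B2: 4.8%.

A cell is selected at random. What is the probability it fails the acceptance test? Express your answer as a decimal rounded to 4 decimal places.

P(F) ≈ 0.0677

P(B1) = 1 − (0.76) = 0.24.
P(F) = P(F|B1)·P(B1) + P(F|B2)·P(B2)
      = 0.13·0.24 + 0.048·0.76
      = 0.0312 + 0.03648 = 0.06768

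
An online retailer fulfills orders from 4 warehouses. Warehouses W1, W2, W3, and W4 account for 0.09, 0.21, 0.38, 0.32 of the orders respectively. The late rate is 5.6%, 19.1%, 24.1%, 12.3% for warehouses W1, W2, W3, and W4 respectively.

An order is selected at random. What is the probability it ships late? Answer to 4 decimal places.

By the law of total probability,
P(L) = P(L|W1)·P(W1) + P(L|W2)·P(W2) + P(L|W3)·P(W3) + P(L|W4)·P(W4)
      = 0.056·0.09 + 0.191·0.21 + 0.241·0.38 + 0.123·0.32
      = 0.00504 + 0.04011 + 0.09158 + 0.03936 = 0.17609

0.1761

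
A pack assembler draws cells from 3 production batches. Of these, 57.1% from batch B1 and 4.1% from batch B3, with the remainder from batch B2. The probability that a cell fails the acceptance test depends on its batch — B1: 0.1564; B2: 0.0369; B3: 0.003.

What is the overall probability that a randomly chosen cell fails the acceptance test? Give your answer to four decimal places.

P(F) ≈ 0.1037

P(B2) = 1 − (0.571 + 0.041) = 0.388.
P(F) = P(F|B1)·P(B1) + P(F|B2)·P(B2) + P(F|B3)·P(B3)
      = 0.1564·0.571 + 0.0369·0.388 + 0.003·0.041
      = 0.0893044 + 0.0143172 + 0.000123 = 0.1037446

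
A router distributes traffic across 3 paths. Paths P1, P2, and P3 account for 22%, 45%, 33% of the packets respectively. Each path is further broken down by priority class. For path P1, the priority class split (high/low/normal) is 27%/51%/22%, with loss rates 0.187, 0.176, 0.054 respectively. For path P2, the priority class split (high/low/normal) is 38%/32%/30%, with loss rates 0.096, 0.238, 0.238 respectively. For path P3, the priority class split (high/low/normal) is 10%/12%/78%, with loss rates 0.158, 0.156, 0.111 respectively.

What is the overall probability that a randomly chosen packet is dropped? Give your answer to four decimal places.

0.1562

P(L|P1) = 0.27·0.187 + 0.51·0.176 + 0.22·0.054 = 0.05049 + 0.08976 + 0.01188 = 0.15213
P(L|P2) = 0.38·0.096 + 0.32·0.238 + 0.3·0.238 = 0.03648 + 0.07616 + 0.0714 = 0.18404
P(L|P3) = 0.1·0.158 + 0.12·0.156 + 0.78·0.111 = 0.0158 + 0.01872 + 0.08658 = 0.1211
Then overall,
P(L) = 0.22·0.15213 + 0.45·0.18404 + 0.33·0.1211
      = 0.0334686 + 0.082818 + 0.039963 = 0.1562496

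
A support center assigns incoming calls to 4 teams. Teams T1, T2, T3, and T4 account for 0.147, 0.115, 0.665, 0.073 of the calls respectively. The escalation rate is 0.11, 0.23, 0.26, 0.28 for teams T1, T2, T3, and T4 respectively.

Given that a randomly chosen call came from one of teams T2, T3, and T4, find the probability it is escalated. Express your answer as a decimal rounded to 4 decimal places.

Let S = {T2, T3, T4}.
P(S) = 0.115 + 0.665 + 0.073 = 0.853.
P(E ∩ S) = 0.23·0.115 + 0.26·0.665 + 0.28·0.073 = 0.02645 + 0.1729 + 0.02044 = 0.21979.
P(E | S) = 0.21979 / 0.853 = 0.257667…

0.2577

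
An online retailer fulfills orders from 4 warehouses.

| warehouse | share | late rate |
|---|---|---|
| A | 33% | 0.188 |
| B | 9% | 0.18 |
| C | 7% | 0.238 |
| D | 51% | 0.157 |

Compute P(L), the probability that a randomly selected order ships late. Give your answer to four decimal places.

0.1750

P(L) = P(L|A)·P(A) + P(L|B)·P(B) + P(L|C)·P(C) + P(L|D)·P(D)
      = 0.188·0.33 + 0.18·0.09 + 0.238·0.07 + 0.157·0.51
      = 0.06204 + 0.0162 + 0.01666 + 0.08007 = 0.17497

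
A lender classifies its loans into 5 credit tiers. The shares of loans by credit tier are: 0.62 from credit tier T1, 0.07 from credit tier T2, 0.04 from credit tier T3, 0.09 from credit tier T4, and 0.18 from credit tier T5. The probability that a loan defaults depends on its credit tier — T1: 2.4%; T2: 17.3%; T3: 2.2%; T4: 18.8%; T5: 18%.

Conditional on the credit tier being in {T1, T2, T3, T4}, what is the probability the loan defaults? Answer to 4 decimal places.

Let S = {T1, T2, T3, T4}.
P(S) = 0.62 + 0.07 + 0.04 + 0.09 = 0.82.
P(D ∩ S) = 0.024·0.62 + 0.173·0.07 + 0.022·0.04 + 0.188·0.09 = 0.01488 + 0.01211 + 0.00088 + 0.01692 = 0.04479.
P(D | S) = 0.04479 / 0.82 = 0.054622…

P(D|S) ≈ 0.0546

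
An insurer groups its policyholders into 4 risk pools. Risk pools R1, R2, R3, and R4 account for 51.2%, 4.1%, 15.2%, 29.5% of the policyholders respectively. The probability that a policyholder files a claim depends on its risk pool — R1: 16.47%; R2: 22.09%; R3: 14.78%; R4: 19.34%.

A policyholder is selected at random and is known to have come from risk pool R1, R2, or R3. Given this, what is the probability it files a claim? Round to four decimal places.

Let S = {R1, R2, R3}.
P(S) = 0.512 + 0.041 + 0.152 = 0.705.
P(C ∩ S) = 0.1647·0.512 + 0.2209·0.041 + 0.1478·0.152 = 0.0843264 + 0.0090569 + 0.0224656 = 0.1158489.
P(C | S) = 0.1158489 / 0.705 = 0.164325…

P(C|S) ≈ 0.1643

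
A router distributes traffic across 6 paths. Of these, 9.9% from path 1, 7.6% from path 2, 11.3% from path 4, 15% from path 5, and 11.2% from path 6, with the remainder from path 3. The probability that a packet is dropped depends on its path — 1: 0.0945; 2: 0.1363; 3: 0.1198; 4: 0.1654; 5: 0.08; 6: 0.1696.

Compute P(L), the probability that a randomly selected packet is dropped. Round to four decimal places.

P(3) = 1 − (0.099 + 0.076 + 0.113 + 0.15 + 0.112) = 0.45.
P(L) = P(L|1)·P(1) + P(L|2)·P(2) + P(L|3)·P(3) + P(L|4)·P(4) + P(L|5)·P(5) + P(L|6)·P(6)
      = 0.0945·0.099 + 0.1363·0.076 + 0.1198·0.45 + 0.1654·0.113 + 0.08·0.15 + 0.1696·0.112
      = 0.0093555 + 0.0103588 + 0.05391 + 0.0186902 + 0.012 + 0.0189952 = 0.1233097

P(L) ≈ 0.1233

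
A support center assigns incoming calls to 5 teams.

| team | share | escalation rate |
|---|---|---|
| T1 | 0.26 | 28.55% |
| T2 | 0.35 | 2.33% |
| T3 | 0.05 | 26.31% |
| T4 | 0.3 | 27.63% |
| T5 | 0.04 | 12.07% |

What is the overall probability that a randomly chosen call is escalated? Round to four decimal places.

0.1833

Summing over the partition,
P(E) = P(E|T1)·P(T1) + P(E|T2)·P(T2) + P(E|T3)·P(T3) + P(E|T4)·P(T4) + P(E|T5)·P(T5)
      = 0.2855·0.26 + 0.0233·0.35 + 0.2631·0.05 + 0.2763·0.3 + 0.1207·0.04
      = 0.07423 + 0.008155 + 0.013155 + 0.08289 + 0.004828 = 0.183258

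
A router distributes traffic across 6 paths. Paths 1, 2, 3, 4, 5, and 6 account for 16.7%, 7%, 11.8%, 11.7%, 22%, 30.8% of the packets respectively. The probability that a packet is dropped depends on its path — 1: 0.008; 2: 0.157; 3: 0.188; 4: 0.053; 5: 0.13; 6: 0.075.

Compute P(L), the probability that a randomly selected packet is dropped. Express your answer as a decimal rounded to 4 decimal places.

0.0924

By the law of total probability,
P(L) = P(L|1)·P(1) + P(L|2)·P(2) + P(L|3)·P(3) + P(L|4)·P(4) + P(L|5)·P(5) + P(L|6)·P(6)
      = 0.008·0.167 + 0.157·0.07 + 0.188·0.118 + 0.053·0.117 + 0.13·0.22 + 0.075·0.308
      = 0.001336 + 0.01099 + 0.022184 + 0.006201 + 0.0286 + 0.0231 = 0.092411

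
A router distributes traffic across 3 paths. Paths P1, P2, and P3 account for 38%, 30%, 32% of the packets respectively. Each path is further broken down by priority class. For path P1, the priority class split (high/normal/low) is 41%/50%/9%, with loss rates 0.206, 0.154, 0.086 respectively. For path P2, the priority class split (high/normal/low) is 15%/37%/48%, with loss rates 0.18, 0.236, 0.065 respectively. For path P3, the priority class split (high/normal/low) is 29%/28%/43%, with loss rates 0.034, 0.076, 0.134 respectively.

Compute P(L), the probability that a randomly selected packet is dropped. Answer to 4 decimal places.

P(L|P1) = 0.41·0.206 + 0.5·0.154 + 0.09·0.086 = 0.08446 + 0.077 + 0.00774 = 0.1692
P(L|P2) = 0.15·0.18 + 0.37·0.236 + 0.48·0.065 = 0.027 + 0.08732 + 0.0312 = 0.14552
P(L|P3) = 0.29·0.034 + 0.28·0.076 + 0.43·0.134 = 0.00986 + 0.02128 + 0.05762 = 0.08876
By total probability over the outer partition,
P(L) = 0.38·0.1692 + 0.3·0.14552 + 0.32·0.08876
      = 0.064296 + 0.043656 + 0.0284032 = 0.1363552

0.1364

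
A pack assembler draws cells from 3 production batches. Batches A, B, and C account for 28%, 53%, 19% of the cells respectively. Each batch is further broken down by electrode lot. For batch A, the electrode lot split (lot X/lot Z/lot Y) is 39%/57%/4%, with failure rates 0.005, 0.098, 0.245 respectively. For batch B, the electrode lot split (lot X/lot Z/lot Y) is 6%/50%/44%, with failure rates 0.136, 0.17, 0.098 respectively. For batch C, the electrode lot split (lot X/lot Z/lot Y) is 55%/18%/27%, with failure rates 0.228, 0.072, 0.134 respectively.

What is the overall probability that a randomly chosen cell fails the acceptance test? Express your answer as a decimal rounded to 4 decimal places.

P(F|A) = 0.39·0.005 + 0.57·0.098 + 0.04·0.245 = 0.00195 + 0.05586 + 0.0098 = 0.06761
P(F|B) = 0.06·0.136 + 0.5·0.17 + 0.44·0.098 = 0.00816 + 0.085 + 0.04312 = 0.13628
P(F|C) = 0.55·0.228 + 0.18·0.072 + 0.27·0.134 = 0.1254 + 0.01296 + 0.03618 = 0.17454
Then overall,
P(F) = 0.28·0.06761 + 0.53·0.13628 + 0.19·0.17454
      = 0.0189308 + 0.0722284 + 0.0331626 = 0.1243218

P(F) ≈ 0.1243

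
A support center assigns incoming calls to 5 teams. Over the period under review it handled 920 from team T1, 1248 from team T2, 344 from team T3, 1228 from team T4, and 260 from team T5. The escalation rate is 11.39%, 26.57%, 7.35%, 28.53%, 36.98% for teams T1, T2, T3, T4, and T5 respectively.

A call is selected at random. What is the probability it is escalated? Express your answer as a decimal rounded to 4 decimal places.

0.2270

Total: 920 + 1248 + 344 + 1228 + 260 = 4000.
P(T1) = 920/4000 = 0.23. P(T2) = 1248/4000 = 0.312. P(T3) = 344/4000 = 0.086. P(T4) = 1228/4000 = 0.307. P(T5) = 260/4000 = 0.065.
By the law of total probability,
P(E) = P(E|T1)·P(T1) + P(E|T2)·P(T2) + P(E|T3)·P(T3) + P(E|T4)·P(T4) + P(E|T5)·P(T5)
      = 0.1139·0.23 + 0.2657·0.312 + 0.0735·0.086 + 0.2853·0.307 + 0.3698·0.065
      = 0.026197 + 0.0828984 + 0.006321 + 0.0875871 + 0.024037 = 0.2270405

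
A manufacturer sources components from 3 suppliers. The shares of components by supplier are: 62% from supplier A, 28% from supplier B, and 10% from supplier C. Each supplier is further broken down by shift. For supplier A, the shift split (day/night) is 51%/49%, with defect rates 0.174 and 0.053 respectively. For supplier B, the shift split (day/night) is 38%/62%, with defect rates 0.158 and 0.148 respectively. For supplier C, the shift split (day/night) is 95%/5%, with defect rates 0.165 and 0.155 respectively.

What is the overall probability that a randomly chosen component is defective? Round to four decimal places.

P(D) ≈ 0.1301

P(D|A) = 0.51·0.174 + 0.49·0.053 = 0.08874 + 0.02597 = 0.11471
P(D|B) = 0.38·0.158 + 0.62·0.148 = 0.06004 + 0.09176 = 0.1518
P(D|C) = 0.95·0.165 + 0.05·0.155 = 0.15675 + 0.00775 = 0.1645
By total probability over the outer partition,
P(D) = 0.62·0.11471 + 0.28·0.1518 + 0.1·0.1645
      = 0.0711202 + 0.042504 + 0.01645 = 0.1300742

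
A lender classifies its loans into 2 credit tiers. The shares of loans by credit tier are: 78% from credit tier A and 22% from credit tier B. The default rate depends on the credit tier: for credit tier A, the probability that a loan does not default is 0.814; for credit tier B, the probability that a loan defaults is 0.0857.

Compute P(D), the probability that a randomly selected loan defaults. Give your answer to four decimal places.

P(D|A) = 1 − 0.814 = 0.186.
By the law of total probability,
P(D) = P(D|A)·P(A) + P(D|B)·P(B)
      = 0.186·0.78 + 0.0857·0.22
      = 0.14508 + 0.018854 = 0.163934

0.1639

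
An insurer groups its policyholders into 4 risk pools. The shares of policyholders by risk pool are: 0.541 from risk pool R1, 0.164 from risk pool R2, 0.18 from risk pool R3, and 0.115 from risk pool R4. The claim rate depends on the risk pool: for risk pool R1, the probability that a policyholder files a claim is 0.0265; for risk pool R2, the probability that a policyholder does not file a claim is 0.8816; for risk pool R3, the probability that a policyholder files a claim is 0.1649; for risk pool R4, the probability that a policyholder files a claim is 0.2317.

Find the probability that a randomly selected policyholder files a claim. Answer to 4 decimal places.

P(C|R2) = 1 − 0.8816 = 0.1184.
By the law of total probability,
P(C) = P(C|R1)·P(R1) + P(C|R2)·P(R2) + P(C|R3)·P(R3) + P(C|R4)·P(R4)
      = 0.0265·0.541 + 0.1184·0.164 + 0.1649·0.18 + 0.2317·0.115
      = 0.0143365 + 0.0194176 + 0.029682 + 0.0266455 = 0.0900816

0.0901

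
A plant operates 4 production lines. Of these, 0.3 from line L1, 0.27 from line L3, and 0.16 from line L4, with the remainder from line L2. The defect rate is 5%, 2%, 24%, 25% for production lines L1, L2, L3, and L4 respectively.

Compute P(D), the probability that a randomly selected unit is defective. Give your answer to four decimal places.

P(D) ≈ 0.1252

P(L2) = 1 − (0.3 + 0.27 + 0.16) = 0.27.
Using total probability over the partition,
P(D) = P(D|L1)·P(L1) + P(D|L2)·P(L2) + P(D|L3)·P(L3) + P(D|L4)·P(L4)
      = 0.05·0.3 + 0.02·0.27 + 0.24·0.27 + 0.25·0.16
      = 0.015 + 0.0054 + 0.0648 + 0.04 = 0.1252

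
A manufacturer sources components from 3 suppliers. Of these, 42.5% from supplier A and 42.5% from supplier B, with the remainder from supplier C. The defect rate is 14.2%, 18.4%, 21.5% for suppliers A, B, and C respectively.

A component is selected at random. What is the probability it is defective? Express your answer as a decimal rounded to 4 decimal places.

P(C) = 1 − (0.425 + 0.425) = 0.15.
By the law of total probability,
P(D) = P(D|A)·P(A) + P(D|B)·P(B) + P(D|C)·P(C)
      = 0.142·0.425 + 0.184·0.425 + 0.215·0.15
      = 0.06035 + 0.0782 + 0.03225 = 0.1708

0.1708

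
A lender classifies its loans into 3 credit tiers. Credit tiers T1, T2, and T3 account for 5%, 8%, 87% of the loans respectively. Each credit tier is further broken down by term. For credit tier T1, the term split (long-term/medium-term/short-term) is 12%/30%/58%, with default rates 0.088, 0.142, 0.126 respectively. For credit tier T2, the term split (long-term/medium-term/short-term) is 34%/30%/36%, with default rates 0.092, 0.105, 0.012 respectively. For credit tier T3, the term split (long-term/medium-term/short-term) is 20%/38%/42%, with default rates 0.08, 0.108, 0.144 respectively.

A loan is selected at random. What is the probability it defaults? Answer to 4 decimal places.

P(D|T1) = 0.12·0.088 + 0.3·0.142 + 0.58·0.126 = 0.01056 + 0.0426 + 0.07308 = 0.12624
P(D|T2) = 0.34·0.092 + 0.3·0.105 + 0.36·0.012 = 0.03128 + 0.0315 + 0.00432 = 0.0671
P(D|T3) = 0.2·0.08 + 0.38·0.108 + 0.42·0.144 = 0.016 + 0.04104 + 0.06048 = 0.11752
By total probability over the outer partition,
P(D) = 0.05·0.12624 + 0.08·0.0671 + 0.87·0.11752
      = 0.006312 + 0.005368 + 0.1022424 = 0.1139224

P(D) ≈ 0.1139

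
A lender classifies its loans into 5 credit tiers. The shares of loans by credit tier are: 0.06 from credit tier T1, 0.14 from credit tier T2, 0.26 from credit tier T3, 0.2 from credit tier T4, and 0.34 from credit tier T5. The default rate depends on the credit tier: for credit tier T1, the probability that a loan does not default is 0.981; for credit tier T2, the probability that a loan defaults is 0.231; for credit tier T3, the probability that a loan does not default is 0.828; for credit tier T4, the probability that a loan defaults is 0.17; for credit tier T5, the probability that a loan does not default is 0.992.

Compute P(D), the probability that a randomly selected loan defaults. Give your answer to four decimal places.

P(D) ≈ 0.1149

P(D|T1) = 1 − 0.981 = 0.019.
P(D|T3) = 1 − 0.828 = 0.172.
P(D|T5) = 1 − 0.992 = 0.008.
P(D) = P(D|T1)·P(T1) + P(D|T2)·P(T2) + P(D|T3)·P(T3) + P(D|T4)·P(T4) + P(D|T5)·P(T5)
      = 0.019·0.06 + 0.231·0.14 + 0.172·0.26 + 0.17·0.2 + 0.008·0.34
      = 0.00114 + 0.03234 + 0.04472 + 0.034 + 0.00272 = 0.11492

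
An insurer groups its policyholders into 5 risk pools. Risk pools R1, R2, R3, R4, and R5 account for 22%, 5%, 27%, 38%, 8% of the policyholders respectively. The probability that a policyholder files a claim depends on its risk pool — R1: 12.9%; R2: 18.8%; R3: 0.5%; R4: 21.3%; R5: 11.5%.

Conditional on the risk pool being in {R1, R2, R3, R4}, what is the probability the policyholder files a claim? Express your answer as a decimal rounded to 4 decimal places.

Let S = {R1, R2, R3, R4}.
P(S) = 0.22 + 0.05 + 0.27 + 0.38 = 0.92.
P(C ∩ S) = 0.129·0.22 + 0.188·0.05 + 0.005·0.27 + 0.213·0.38 = 0.02838 + 0.0094 + 0.00135 + 0.08094 = 0.12007.
P(C | S) = 0.12007 / 0.92 = 0.130511…

0.1305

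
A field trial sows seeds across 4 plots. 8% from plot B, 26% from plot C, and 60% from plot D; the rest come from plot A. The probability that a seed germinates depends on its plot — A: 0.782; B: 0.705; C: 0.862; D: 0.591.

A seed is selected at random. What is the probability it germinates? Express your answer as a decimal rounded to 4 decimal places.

P(G) ≈ 0.6820

P(A) = 1 − (0.08 + 0.26 + 0.6) = 0.06.
Summing over the partition,
P(G) = P(G|A)·P(A) + P(G|B)·P(B) + P(G|C)·P(C) + P(G|D)·P(D)
      = 0.782·0.06 + 0.705·0.08 + 0.862·0.26 + 0.591·0.6
      = 0.04692 + 0.0564 + 0.22412 + 0.3546 = 0.68204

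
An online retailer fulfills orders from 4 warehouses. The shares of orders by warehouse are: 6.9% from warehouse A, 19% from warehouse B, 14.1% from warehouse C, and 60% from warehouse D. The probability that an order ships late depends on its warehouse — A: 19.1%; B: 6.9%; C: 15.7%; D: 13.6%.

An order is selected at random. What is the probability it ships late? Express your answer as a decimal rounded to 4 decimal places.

0.1300

P(L) = P(L|A)·P(A) + P(L|B)·P(B) + P(L|C)·P(C) + P(L|D)·P(D)
      = 0.191·0.069 + 0.069·0.19 + 0.157·0.141 + 0.136·0.6
      = 0.013179 + 0.01311 + 0.022137 + 0.0816 = 0.130026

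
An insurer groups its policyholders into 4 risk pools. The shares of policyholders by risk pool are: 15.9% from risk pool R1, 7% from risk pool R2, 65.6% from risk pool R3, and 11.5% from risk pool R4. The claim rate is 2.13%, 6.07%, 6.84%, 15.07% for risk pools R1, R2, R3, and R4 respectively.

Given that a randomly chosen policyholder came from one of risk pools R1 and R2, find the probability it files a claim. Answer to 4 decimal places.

0.0333

Let S = {R1, R2}.
P(S) = 0.159 + 0.07 = 0.229.
P(C ∩ S) = 0.0213·0.159 + 0.0607·0.07 = 0.0033867 + 0.004249 = 0.0076357.
P(C | S) = 0.0076357 / 0.229 = 0.033344…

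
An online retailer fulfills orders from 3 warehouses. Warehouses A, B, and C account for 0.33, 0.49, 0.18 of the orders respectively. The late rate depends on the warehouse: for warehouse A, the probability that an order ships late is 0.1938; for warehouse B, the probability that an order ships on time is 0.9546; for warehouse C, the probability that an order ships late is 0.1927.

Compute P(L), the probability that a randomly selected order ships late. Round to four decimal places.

P(L) ≈ 0.1209

P(L|B) = 1 − 0.9546 = 0.0454.
P(L) = P(L|A)·P(A) + P(L|B)·P(B) + P(L|C)·P(C)
      = 0.1938·0.33 + 0.0454·0.49 + 0.1927·0.18
      = 0.063954 + 0.022246 + 0.034686 = 0.120886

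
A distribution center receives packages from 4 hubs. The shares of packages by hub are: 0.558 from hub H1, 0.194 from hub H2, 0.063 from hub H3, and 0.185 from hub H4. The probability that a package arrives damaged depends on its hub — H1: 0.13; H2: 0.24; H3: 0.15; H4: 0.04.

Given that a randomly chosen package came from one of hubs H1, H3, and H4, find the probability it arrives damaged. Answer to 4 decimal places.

Let S = {H1, H3, H4}.
P(S) = 0.558 + 0.063 + 0.185 = 0.806.
P(D ∩ S) = 0.13·0.558 + 0.15·0.063 + 0.04·0.185 = 0.07254 + 0.00945 + 0.0074 = 0.08939.
P(D | S) = 0.08939 / 0.806 = 0.110906…

P(D|S) ≈ 0.1109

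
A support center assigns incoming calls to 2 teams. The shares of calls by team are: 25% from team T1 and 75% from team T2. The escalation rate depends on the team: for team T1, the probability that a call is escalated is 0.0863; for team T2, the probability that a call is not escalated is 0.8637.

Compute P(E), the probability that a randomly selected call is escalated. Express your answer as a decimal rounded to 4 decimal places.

0.1238

P(E|T2) = 1 − 0.8637 = 0.1363.
P(E) = P(E|T1)·P(T1) + P(E|T2)·P(T2)
      = 0.0863·0.25 + 0.1363·0.75
      = 0.021575 + 0.102225 = 0.1238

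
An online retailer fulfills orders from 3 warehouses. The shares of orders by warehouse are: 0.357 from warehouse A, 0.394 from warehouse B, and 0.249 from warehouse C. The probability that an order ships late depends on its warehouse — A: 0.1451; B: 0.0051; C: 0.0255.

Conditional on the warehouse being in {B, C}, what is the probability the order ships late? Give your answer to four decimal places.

Let S = {B, C}.
P(S) = 0.394 + 0.249 = 0.643.
P(L ∩ S) = 0.0051·0.394 + 0.0255·0.249 = 0.0020094 + 0.0063495 = 0.0083589.
P(L | S) = 0.0083589 / 0.643 = 0.013000…

P(L|S) ≈ 0.0130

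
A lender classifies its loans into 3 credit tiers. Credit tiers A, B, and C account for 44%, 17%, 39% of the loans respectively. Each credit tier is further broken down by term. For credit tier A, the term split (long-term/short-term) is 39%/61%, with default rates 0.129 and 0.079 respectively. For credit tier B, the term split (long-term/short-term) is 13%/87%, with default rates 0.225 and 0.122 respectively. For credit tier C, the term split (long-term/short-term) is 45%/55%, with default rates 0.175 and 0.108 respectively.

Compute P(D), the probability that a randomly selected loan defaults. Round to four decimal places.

0.1202

P(D|A) = 0.39·0.129 + 0.61·0.079 = 0.05031 + 0.04819 = 0.0985
P(D|B) = 0.13·0.225 + 0.87·0.122 = 0.02925 + 0.10614 = 0.13539
P(D|C) = 0.45·0.175 + 0.55·0.108 = 0.07875 + 0.0594 = 0.13815
By total probability over the outer partition,
P(D) = 0.44·0.0985 + 0.17·0.13539 + 0.39·0.13815
      = 0.04334 + 0.0230163 + 0.0538785 = 0.1202348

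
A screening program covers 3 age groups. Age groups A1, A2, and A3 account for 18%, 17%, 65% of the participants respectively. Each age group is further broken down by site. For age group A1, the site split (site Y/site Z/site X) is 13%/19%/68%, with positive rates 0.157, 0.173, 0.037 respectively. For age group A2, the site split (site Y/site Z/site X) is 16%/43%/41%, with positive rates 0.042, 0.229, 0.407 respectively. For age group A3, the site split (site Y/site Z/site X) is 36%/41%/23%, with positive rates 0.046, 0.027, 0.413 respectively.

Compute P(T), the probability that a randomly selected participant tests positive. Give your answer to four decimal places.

0.1401

P(T|A1) = 0.13·0.157 + 0.19·0.173 + 0.68·0.037 = 0.02041 + 0.03287 + 0.02516 = 0.07844
P(T|A2) = 0.16·0.042 + 0.43·0.229 + 0.41·0.407 = 0.00672 + 0.09847 + 0.16687 = 0.27206
P(T|A3) = 0.36·0.046 + 0.41·0.027 + 0.23·0.413 = 0.01656 + 0.01107 + 0.09499 = 0.12262
By total probability over the outer partition,
P(T) = 0.18·0.07844 + 0.17·0.27206 + 0.65·0.12262
      = 0.0141192 + 0.0462502 + 0.079703 = 0.1400724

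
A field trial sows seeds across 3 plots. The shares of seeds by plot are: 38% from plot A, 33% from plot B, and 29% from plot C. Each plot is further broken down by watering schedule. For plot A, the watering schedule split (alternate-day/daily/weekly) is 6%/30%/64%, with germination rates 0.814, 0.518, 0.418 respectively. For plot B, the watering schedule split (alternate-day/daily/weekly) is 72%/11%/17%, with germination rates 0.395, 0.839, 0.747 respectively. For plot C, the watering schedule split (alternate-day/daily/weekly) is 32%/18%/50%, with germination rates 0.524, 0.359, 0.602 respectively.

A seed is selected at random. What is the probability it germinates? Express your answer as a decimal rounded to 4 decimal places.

P(G|A) = 0.06·0.814 + 0.3·0.518 + 0.64·0.418 = 0.04884 + 0.1554 + 0.26752 = 0.47176
P(G|B) = 0.72·0.395 + 0.11·0.839 + 0.17·0.747 = 0.2844 + 0.09229 + 0.12699 = 0.50368
P(G|C) = 0.32·0.524 + 0.18·0.359 + 0.5·0.602 = 0.16768 + 0.06462 + 0.301 = 0.5333
Then overall,
P(G) = 0.38·0.47176 + 0.33·0.50368 + 0.29·0.5333
      = 0.1792688 + 0.1662144 + 0.154657 = 0.5001402

0.5001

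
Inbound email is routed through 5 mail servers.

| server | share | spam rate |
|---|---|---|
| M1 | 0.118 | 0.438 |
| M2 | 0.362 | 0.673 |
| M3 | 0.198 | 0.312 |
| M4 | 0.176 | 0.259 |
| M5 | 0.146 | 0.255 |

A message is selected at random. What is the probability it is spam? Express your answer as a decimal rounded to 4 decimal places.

P(S) ≈ 0.4399

Summing over the partition,
P(S) = P(S|M1)·P(M1) + P(S|M2)·P(M2) + P(S|M3)·P(M3) + P(S|M4)·P(M4) + P(S|M5)·P(M5)
      = 0.438·0.118 + 0.673·0.362 + 0.312·0.198 + 0.259·0.176 + 0.255·0.146
      = 0.051684 + 0.243626 + 0.061776 + 0.045584 + 0.03723 = 0.4399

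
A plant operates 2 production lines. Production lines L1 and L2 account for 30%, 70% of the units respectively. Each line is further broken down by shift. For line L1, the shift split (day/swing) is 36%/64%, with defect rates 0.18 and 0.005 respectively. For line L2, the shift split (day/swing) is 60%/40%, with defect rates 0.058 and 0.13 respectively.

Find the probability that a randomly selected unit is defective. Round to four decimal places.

P(D|L1) = 0.36·0.18 + 0.64·0.005 = 0.0648 + 0.0032 = 0.068
P(D|L2) = 0.6·0.058 + 0.4·0.13 = 0.0348 + 0.052 = 0.0868
By total probability over the outer partition,
P(D) = 0.3·0.068 + 0.7·0.0868
      = 0.0204 + 0.06076 = 0.08116

0.0812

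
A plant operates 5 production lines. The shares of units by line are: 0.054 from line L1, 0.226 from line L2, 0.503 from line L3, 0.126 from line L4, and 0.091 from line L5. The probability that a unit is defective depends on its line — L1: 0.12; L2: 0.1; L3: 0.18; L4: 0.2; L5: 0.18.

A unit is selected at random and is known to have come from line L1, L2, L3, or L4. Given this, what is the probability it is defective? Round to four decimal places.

Let S = {L1, L2, L3, L4}.
P(S) = 0.054 + 0.226 + 0.503 + 0.126 = 0.909.
P(D ∩ S) = 0.12·0.054 + 0.1·0.226 + 0.18·0.503 + 0.2·0.126 = 0.00648 + 0.0226 + 0.09054 + 0.0252 = 0.14482.
P(D | S) = 0.14482 / 0.909 = 0.159318…

0.1593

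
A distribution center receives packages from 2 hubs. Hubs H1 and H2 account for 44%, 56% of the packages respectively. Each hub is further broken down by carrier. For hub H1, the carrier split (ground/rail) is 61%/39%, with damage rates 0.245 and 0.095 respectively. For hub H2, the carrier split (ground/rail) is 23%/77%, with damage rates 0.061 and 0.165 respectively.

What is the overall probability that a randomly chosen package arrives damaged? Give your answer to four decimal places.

0.1611

P(D|H1) = 0.61·0.245 + 0.39·0.095 = 0.14945 + 0.03705 = 0.1865
P(D|H2) = 0.23·0.061 + 0.77·0.165 = 0.01403 + 0.12705 = 0.14108
By total probability over the outer partition,
P(D) = 0.44·0.1865 + 0.56·0.14108
      = 0.08206 + 0.0790048 = 0.1610648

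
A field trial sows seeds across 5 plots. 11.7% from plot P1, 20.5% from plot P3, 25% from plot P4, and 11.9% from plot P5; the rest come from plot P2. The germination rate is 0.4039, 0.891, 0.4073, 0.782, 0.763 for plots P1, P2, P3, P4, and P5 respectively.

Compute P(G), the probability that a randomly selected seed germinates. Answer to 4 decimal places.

0.6924

P(P2) = 1 − (0.117 + 0.205 + 0.25 + 0.119) = 0.309.
P(G) = P(G|P1)·P(P1) + P(G|P2)·P(P2) + P(G|P3)·P(P3) + P(G|P4)·P(P4) + P(G|P5)·P(P5)
      = 0.4039·0.117 + 0.891·0.309 + 0.4073·0.205 + 0.782·0.25 + 0.763·0.119
      = 0.0472563 + 0.275319 + 0.0834965 + 0.1955 + 0.090797 = 0.6923688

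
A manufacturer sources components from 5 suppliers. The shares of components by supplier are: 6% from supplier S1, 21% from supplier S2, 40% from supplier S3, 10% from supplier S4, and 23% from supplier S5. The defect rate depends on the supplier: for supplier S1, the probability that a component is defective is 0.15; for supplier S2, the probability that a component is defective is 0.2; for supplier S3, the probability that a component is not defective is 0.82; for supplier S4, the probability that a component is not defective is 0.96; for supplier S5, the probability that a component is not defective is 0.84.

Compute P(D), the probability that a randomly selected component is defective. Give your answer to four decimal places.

0.1638

P(D|S3) = 1 − 0.82 = 0.18.
P(D|S4) = 1 − 0.96 = 0.04.
P(D|S5) = 1 − 0.84 = 0.16.
P(D) = P(D|S1)·P(S1) + P(D|S2)·P(S2) + P(D|S3)·P(S3) + P(D|S4)·P(S4) + P(D|S5)·P(S5)
      = 0.15·0.06 + 0.2·0.21 + 0.18·0.4 + 0.04·0.1 + 0.16·0.23
      = 0.009 + 0.042 + 0.072 + 0.004 + 0.0368 = 0.1638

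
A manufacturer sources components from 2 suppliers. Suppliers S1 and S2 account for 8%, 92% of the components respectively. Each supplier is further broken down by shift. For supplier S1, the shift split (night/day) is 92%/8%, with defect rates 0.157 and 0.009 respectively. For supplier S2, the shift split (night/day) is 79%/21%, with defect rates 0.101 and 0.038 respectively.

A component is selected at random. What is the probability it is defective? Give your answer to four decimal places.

P(D|S1) = 0.92·0.157 + 0.08·0.009 = 0.14444 + 0.00072 = 0.14516
P(D|S2) = 0.79·0.101 + 0.21·0.038 = 0.07979 + 0.00798 = 0.08777
By total probability over the outer partition,
P(D) = 0.08·0.14516 + 0.92·0.08777
      = 0.0116128 + 0.0807484 = 0.0923612

P(D) ≈ 0.0924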